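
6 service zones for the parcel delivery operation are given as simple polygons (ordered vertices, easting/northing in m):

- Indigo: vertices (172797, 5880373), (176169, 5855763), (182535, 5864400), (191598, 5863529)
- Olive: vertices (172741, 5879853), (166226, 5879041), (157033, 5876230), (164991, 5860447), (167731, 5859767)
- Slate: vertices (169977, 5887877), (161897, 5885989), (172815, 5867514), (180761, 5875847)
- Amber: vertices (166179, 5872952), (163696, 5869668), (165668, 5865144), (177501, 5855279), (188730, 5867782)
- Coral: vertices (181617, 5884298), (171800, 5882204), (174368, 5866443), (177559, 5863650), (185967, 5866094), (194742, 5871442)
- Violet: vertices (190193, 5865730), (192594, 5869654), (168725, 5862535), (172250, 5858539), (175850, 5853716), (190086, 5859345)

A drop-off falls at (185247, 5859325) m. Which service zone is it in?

Cast a ray rightward from (185247, 5859325). For each polygon, the edges (by vertex number in listed order) whose endpoints lie on opposite sides of northing = 5859325, where each meets that height, and whether that is right or left of the point:
Indigo: 1–2 at easting≈175680.9 (left), 2–3 at easting≈178794.4 (left) → 0 crossings.
Olive: no edge straddles that height → 0 crossings.
Slate: no edge straddles that height → 0 crossings.
Amber: 3–4 at easting≈172647.9 (left), 4–5 at easting≈181134.7 (left) → 0 crossings.
Coral: no edge straddles that height → 0 crossings.
Violet: 3–4 at easting≈171556.6 (left), 5–6 at easting≈190035.4 (right) → 1 crossing.
Only Violet has an odd count, so the point is inside Violet.

Violet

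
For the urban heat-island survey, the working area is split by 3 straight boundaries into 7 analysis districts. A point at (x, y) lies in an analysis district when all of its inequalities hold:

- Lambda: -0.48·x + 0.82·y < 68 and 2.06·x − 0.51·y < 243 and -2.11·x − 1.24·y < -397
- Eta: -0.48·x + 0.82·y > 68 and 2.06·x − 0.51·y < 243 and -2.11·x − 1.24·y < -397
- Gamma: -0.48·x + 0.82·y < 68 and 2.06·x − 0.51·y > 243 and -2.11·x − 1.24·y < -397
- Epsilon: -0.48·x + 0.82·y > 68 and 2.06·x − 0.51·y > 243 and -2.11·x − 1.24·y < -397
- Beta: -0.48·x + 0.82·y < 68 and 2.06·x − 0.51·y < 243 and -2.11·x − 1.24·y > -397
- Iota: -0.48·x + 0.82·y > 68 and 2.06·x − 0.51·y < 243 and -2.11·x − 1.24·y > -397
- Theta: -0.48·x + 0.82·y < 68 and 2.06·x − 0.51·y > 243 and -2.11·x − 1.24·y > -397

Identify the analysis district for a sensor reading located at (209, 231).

Epsilon

-0.48·209 + 0.82·231 = 89.100, which is > 68
2.06·209 − 0.51·231 = 312.730, which is > 243
-2.11·209 − 1.24·231 = -727.430, which is < -397
This sign pattern matches Epsilon.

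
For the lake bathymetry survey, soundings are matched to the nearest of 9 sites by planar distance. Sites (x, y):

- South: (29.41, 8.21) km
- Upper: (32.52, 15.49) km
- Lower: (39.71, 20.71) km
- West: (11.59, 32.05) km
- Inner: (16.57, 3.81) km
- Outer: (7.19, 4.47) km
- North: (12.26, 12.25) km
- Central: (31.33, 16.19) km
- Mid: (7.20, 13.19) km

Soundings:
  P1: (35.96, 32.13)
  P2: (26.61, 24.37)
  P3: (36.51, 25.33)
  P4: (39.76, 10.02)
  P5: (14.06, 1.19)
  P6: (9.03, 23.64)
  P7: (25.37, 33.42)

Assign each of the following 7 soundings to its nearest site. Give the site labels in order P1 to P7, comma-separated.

Lower, Central, Lower, Upper, Inner, West, West

P1 → Lower (d²=144.48)
P2 → Central (d²=89.19)
P3 → Lower (d²=31.58)
P4 → Upper (d²=82.34)
P5 → Inner (d²=13.16)
P6 → West (d²=77.28)
P7 → West (d²=191.77)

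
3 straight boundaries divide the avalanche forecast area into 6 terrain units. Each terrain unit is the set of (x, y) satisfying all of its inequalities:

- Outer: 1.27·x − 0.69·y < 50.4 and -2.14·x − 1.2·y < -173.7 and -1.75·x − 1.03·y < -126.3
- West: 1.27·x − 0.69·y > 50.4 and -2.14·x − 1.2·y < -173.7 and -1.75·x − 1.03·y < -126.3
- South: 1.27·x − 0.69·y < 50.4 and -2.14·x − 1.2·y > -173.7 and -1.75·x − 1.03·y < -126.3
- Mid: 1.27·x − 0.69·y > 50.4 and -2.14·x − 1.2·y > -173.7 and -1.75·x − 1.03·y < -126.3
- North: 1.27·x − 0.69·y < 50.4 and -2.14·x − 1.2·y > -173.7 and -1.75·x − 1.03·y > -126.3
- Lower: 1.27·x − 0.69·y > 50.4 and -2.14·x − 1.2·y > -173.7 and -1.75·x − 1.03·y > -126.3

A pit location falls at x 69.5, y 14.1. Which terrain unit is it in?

1.27·69.5 − 0.69·14.1 = 78.536, which is > 50.4
-2.14·69.5 − 1.2·14.1 = -165.650, which is > -173.7
-1.75·69.5 − 1.03·14.1 = -136.148, which is < -126.3
This sign pattern matches Mid.

Mid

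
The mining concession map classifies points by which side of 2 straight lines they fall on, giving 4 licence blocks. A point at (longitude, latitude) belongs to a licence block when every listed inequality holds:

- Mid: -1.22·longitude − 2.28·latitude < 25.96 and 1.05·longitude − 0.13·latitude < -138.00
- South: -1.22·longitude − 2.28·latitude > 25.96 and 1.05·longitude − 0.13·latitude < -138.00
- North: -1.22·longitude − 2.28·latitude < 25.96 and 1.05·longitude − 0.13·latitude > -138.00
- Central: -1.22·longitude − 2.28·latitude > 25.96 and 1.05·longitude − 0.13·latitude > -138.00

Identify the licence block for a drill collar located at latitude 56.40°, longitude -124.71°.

-1.22·-124.71 − 2.28·56.40 = 23.554, which is < 25.96
1.05·-124.71 − 0.13·56.40 = -138.278, which is < -138.00
This sign pattern matches Mid.

Mid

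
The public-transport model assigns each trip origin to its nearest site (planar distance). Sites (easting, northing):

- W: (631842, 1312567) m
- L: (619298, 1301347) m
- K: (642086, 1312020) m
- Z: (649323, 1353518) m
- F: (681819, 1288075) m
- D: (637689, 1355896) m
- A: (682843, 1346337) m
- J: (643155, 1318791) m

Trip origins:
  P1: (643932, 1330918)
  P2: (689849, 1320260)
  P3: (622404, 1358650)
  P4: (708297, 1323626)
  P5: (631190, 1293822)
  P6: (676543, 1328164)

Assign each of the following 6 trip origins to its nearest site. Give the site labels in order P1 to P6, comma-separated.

J, A, D, A, L, A

P1 → J (d²=147667858.00)
P2 → A (d²=729093965.00)
P3 → D (d²=241215741.00)
P4 → A (d²=1163695637.00)
P5 → L (d²=198045289.00)
P6 → A (d²=369947929.00)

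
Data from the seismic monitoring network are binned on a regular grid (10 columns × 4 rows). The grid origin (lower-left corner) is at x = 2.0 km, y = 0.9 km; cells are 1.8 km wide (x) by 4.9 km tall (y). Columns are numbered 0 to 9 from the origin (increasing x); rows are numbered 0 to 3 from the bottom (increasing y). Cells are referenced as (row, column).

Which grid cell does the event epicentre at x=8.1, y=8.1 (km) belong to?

Column index: ⌊(8.1 − 2.0) / 1.8⌋ = ⌊3.389⌋ = 3
Row offset from origin: ⌊(8.1 − 0.9) / 4.9⌋ = ⌊1.469⌋ = 1 → row 1

(1, 3)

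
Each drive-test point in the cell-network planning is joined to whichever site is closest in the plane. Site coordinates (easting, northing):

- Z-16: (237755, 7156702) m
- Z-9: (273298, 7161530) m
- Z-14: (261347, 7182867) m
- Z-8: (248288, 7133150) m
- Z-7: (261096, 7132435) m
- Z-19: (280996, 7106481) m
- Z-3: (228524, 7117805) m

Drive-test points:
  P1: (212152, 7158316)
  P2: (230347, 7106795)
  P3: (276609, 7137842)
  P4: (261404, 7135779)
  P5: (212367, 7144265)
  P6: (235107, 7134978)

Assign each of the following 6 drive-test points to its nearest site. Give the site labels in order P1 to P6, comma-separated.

Z-16, Z-3, Z-7, Z-7, Z-16, Z-8

P1 → Z-16 (d²=658118605.00)
P2 → Z-3 (d²=124543429.00)
P3 → Z-7 (d²=269888818.00)
P4 → Z-7 (d²=11277200.00)
P5 → Z-16 (d²=799229513.00)
P6 → Z-8 (d²=177080345.00)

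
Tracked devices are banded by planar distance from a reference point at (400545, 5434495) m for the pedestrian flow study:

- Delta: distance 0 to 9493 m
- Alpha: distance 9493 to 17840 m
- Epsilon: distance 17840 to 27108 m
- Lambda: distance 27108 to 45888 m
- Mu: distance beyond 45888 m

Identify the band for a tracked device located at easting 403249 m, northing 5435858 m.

Delta

Distance = √((403249−400545)² + (5435858−5434495)²) = √(7311616.000 + 1857769.000) = 3028.099 m.
0 ≤ 3028.099 < 9493 → Delta.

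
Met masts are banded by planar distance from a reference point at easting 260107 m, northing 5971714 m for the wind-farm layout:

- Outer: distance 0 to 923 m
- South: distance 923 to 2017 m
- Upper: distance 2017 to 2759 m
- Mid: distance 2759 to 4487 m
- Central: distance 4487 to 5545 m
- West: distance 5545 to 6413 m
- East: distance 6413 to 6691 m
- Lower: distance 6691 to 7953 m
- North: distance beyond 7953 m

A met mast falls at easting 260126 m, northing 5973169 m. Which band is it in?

Distance = √((260126−260107)² + (5973169−5971714)²) = √(361.000 + 2117025.000) = 1455.124 m.
923 ≤ 1455.124 < 2017 → South.

South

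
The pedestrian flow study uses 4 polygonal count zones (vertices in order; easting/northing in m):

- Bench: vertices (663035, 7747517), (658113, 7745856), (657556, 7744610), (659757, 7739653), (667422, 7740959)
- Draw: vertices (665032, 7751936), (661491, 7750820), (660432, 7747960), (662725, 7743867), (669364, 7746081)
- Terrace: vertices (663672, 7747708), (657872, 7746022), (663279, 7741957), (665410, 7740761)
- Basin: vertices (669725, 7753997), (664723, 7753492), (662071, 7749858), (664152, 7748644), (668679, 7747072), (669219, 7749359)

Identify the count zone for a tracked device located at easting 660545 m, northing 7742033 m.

Cast a ray rightward from (660545, 7742033). For each polygon, the edges (by vertex number in listed order) whose endpoints lie on opposite sides of northing = 7742033, where each meets that height, and whether that is right or left of the point:
Bench: 3–4 at easting≈658700.2 (left), 5–1 at easting≈666703.5 (right) → 1 crossing.
Draw: no edge straddles that height → 0 crossings.
Terrace: 2–3 at easting≈663177.9 (right), 4–1 at easting≈665091.8 (right) → 2 crossings.
Basin: no edge straddles that height → 0 crossings.
Only Bench has an odd count, so the point is inside Bench.

Bench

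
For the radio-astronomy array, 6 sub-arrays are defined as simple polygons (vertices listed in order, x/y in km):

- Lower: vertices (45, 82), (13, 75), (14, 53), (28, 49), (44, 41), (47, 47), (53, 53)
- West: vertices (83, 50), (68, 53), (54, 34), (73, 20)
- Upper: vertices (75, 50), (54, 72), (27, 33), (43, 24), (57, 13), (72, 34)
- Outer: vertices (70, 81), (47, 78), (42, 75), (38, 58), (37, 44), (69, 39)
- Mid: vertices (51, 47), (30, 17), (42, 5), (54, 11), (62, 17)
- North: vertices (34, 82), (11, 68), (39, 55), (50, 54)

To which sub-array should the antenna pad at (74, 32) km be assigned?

Cast a ray rightward from (74, 32). For each polygon, the edges (by vertex number in listed order) whose endpoints lie on opposite sides of y = 32, where each meets that height, and whether that is right or left of the point:
Lower: no edge straddles that height → 0 crossings.
West: 3–4 at x≈56.7 (left), 4–1 at x≈77.0 (right) → 1 crossing.
Upper: 3–4 at x≈28.8 (left), 5–6 at x≈70.6 (left) → 0 crossings.
Outer: no edge straddles that height → 0 crossings.
Mid: 1–2 at x≈40.5 (left), 5–1 at x≈56.5 (left) → 0 crossings.
North: no edge straddles that height → 0 crossings.
Only West has an odd count, so the point is inside West.

West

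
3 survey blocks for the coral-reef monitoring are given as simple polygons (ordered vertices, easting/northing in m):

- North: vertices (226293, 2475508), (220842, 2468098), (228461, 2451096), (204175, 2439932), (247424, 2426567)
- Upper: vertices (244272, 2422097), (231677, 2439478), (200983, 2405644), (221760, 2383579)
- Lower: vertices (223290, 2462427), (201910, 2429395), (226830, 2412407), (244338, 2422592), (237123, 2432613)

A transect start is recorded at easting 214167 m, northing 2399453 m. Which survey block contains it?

Upper

Cast a ray rightward from (214167, 2399453). For each polygon, the edges (by vertex number in listed order) whose endpoints lie on opposite sides of northing = 2399453, where each meets that height, and whether that is right or left of the point:
North: no edge straddles that height → 0 crossings.
Upper: 3–4 at easting≈206812.6 (left), 4–1 at easting≈231037.6 (right) → 1 crossing.
Lower: no edge straddles that height → 0 crossings.
Only Upper has an odd count, so the point is inside Upper.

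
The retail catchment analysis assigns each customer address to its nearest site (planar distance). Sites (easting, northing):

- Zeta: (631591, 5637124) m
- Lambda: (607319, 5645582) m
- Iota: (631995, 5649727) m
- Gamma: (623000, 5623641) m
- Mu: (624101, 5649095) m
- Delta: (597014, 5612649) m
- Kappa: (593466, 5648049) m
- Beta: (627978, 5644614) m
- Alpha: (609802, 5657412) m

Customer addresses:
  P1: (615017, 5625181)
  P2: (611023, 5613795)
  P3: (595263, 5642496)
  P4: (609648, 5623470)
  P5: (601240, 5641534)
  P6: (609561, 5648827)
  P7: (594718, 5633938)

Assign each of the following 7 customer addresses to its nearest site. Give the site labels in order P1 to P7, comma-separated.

Gamma, Delta, Kappa, Gamma, Lambda, Lambda, Kappa

P1 → Gamma (d²=66099889.00)
P2 → Delta (d²=197565397.00)
P3 → Kappa (d²=34065018.00)
P4 → Gamma (d²=178305145.00)
P5 → Lambda (d²=53340545.00)
P6 → Lambda (d²=15556589.00)
P7 → Kappa (d²=200687825.00)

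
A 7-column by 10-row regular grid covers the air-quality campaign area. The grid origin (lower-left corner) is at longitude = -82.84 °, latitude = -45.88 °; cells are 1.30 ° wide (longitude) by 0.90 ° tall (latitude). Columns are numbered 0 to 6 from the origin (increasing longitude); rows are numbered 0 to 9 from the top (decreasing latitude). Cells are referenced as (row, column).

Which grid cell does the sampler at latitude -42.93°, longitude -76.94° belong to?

(6, 4)

Column index: ⌊(-76.94 − -82.84) / 1.30⌋ = ⌊4.538⌋ = 4
Row offset from origin: ⌊(-42.93 − -45.88) / 0.90⌋ = ⌊3.278⌋ = 3 → row 6 (counted from top)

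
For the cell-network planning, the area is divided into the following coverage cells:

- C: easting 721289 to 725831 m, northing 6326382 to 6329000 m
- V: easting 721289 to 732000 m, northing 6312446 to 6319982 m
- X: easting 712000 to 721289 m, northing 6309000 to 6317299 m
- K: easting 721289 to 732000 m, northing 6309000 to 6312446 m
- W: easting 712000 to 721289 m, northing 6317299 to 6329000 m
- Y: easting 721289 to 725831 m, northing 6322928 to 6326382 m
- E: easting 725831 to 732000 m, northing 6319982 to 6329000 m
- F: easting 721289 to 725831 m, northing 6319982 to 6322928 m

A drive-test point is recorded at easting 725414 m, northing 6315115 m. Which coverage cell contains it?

The point has easting = 725414 and northing = 6315115.
Only V satisfies 721289 ≤ easting ≤ 732000 and 6312446 ≤ northing ≤ 6319982.

V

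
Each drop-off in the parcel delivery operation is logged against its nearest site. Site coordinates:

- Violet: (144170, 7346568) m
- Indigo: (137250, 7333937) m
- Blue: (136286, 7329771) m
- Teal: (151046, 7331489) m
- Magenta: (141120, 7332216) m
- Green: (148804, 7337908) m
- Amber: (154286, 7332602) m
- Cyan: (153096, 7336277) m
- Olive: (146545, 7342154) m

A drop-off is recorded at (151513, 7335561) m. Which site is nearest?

Squared distances to each site:
Violet: 175073698.000; Indigo: 206070545.000; Blue: 265385629.000; Teal: 16799273.000; Magenta: 119203474.000; Green: 12847090.000; Amber: 16445210.000; Cyan: 3018545.000; Olive: 68148673.000.
Minimum at Cyan.

Cyan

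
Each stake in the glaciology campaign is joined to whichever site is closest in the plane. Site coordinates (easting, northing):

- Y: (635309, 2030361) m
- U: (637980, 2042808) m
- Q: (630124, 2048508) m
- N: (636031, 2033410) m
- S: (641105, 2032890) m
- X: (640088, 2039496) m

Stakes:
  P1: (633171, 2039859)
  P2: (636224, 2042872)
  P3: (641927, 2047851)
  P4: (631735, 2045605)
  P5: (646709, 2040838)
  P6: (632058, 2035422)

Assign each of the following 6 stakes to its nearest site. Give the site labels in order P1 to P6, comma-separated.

U, U, U, Q, X, N

P1 → U (d²=31823082.00)
P2 → U (d²=3087632.00)
P3 → U (d²=41010658.00)
P4 → Q (d²=11022730.00)
P5 → X (d²=45638605.00)
P6 → N (d²=19832873.00)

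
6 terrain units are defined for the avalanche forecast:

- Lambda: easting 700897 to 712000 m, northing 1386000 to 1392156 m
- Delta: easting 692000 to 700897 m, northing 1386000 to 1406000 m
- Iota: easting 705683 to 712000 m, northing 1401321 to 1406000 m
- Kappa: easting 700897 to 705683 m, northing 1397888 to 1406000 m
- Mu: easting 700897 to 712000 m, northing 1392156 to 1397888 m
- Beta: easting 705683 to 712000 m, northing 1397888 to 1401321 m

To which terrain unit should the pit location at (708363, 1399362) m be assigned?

The point has easting = 708363 and northing = 1399362.
Only Beta satisfies 705683 ≤ easting ≤ 712000 and 1397888 ≤ northing ≤ 1401321.

Beta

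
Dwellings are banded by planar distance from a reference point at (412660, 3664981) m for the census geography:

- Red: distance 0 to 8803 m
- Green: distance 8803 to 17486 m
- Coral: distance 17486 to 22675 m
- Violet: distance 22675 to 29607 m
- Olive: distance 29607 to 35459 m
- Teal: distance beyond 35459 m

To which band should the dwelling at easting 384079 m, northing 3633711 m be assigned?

Distance = √((384079−412660)² + (3633711−3664981)²) = √(816873561.000 + 977812900.000) = 42363.740 m.
35459 ≤ 42363.740 < ∞ → Teal.

Teal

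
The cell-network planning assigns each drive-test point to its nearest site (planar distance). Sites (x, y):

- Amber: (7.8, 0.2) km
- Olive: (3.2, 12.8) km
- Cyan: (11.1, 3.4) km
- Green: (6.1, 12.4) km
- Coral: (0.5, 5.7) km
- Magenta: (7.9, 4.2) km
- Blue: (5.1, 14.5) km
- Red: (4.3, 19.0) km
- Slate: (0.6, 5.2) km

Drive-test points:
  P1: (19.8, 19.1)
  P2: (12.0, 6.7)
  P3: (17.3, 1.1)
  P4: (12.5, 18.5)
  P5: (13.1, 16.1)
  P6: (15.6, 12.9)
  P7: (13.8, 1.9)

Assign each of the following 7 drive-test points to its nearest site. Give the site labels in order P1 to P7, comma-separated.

P1 → Green (d²=232.58)
P2 → Cyan (d²=11.70)
P3 → Cyan (d²=43.73)
P4 → Red (d²=67.49)
P5 → Green (d²=62.69)
P6 → Green (d²=90.50)
P7 → Cyan (d²=9.54)

Green, Cyan, Cyan, Red, Green, Green, Cyan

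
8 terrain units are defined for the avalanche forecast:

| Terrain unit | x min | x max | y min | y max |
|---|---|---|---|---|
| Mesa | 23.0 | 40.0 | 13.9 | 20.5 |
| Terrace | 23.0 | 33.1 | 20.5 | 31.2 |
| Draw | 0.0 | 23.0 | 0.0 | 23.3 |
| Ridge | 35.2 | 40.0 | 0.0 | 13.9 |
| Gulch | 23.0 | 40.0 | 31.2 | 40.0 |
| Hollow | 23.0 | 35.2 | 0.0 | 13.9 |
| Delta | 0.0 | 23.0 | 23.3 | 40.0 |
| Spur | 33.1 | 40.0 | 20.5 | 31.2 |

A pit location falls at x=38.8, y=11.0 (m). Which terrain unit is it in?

Ridge

The point has x = 38.8 and y = 11.0.
Only Ridge satisfies 35.2 ≤ x ≤ 40.0 and 0.0 ≤ y ≤ 13.9.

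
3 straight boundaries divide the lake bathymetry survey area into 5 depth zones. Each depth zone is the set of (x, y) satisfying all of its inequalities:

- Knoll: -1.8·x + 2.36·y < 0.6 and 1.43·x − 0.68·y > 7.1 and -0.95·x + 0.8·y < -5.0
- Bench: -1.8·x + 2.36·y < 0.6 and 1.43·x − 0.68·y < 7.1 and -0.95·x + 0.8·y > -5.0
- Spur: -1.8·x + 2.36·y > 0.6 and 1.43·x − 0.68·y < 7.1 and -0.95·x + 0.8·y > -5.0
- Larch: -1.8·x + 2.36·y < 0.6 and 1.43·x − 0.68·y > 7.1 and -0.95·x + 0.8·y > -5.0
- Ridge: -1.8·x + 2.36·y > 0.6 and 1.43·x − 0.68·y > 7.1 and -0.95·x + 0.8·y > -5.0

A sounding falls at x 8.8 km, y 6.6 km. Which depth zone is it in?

-1.8·8.8 + 2.36·6.6 = -0.264, which is < 0.6
1.43·8.8 − 0.68·6.6 = 8.096, which is > 7.1
-0.95·8.8 + 0.8·6.6 = -3.080, which is > -5.0
This sign pattern matches Larch.

Larch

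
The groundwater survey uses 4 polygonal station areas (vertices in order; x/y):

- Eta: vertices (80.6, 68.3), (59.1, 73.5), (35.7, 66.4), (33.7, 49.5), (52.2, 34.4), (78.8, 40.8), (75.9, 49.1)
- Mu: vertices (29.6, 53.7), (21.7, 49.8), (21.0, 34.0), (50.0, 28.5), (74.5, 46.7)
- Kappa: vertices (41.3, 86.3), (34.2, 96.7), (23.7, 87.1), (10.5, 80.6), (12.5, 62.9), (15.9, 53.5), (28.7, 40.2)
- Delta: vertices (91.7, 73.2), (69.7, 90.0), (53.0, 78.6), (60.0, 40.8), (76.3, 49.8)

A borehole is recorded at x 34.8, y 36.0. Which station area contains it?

Cast a ray rightward from (34.8, 36.0). For each polygon, the edges (by vertex number in listed order) whose endpoints lie on opposite sides of y = 36.0, where each meets that height, and whether that is right or left of the point:
Eta: 4–5 at x≈50.24 (right), 5–6 at x≈58.85 (right) → 2 crossings.
Mu: 2–3 at x≈21.09 (left), 4–5 at x≈60.10 (right) → 1 crossing.
Kappa: no edge straddles that height → 0 crossings.
Delta: no edge straddles that height → 0 crossings.
Only Mu has an odd count, so the point is inside Mu.

Mu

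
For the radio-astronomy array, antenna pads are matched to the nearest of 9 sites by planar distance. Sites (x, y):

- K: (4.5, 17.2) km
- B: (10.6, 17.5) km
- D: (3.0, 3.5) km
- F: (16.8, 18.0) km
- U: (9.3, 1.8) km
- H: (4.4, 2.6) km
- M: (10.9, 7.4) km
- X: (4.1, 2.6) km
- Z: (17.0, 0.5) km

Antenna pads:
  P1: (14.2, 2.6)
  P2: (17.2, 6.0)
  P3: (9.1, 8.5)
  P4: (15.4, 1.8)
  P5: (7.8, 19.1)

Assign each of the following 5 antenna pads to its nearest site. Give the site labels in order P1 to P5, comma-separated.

P1 → Z (d²=12.25)
P2 → Z (d²=30.29)
P3 → M (d²=4.45)
P4 → Z (d²=4.25)
P5 → B (d²=10.40)

Z, Z, M, Z, B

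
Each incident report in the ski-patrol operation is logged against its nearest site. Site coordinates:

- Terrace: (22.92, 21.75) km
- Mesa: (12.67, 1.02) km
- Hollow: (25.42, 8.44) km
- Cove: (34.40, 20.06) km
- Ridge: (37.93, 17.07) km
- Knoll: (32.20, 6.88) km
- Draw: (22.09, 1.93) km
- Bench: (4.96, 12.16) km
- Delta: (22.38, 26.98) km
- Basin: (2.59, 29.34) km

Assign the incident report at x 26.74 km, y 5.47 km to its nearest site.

Hollow

Squared distances to each site:
Terrace: 279.631; Mesa: 217.767; Hollow: 10.563; Cove: 271.544; Ridge: 259.776; Knoll: 31.800; Draw: 34.154; Bench: 519.124; Delta: 481.690; Basin: 1152.999.
Minimum at Hollow.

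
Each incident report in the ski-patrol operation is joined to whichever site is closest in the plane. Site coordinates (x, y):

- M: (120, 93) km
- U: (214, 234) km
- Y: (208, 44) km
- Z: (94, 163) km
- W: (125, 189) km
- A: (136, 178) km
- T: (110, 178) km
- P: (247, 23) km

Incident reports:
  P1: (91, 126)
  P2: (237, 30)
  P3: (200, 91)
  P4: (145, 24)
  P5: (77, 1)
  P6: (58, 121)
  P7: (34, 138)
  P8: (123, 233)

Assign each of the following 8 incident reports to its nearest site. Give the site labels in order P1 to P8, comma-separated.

P1 → Z (d²=1378.00)
P2 → P (d²=149.00)
P3 → Y (d²=2273.00)
P4 → Y (d²=4369.00)
P5 → M (d²=10313.00)
P6 → Z (d²=3060.00)
P7 → Z (d²=4225.00)
P8 → W (d²=1940.00)

Z, P, Y, Y, M, Z, Z, W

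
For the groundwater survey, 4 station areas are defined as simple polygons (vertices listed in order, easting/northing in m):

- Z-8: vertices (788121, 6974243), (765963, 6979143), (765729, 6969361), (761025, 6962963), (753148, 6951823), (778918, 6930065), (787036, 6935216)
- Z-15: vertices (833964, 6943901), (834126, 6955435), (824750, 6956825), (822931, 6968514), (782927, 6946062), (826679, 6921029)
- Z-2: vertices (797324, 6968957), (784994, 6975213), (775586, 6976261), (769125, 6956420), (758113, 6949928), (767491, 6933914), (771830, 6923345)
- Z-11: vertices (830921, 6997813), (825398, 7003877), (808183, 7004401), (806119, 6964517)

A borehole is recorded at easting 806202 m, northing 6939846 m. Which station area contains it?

Z-15

Cast a ray rightward from (806202, 6939846). For each polygon, the edges (by vertex number in listed order) whose endpoints lie on opposite sides of northing = 6939846, where each meets that height, and whether that is right or left of the point:
Z-8: 5–6 at easting≈767333.5 (left), 7–1 at easting≈787164.7 (left) → 0 crossings.
Z-15: 5–6 at easting≈793791.2 (left), 6–1 at easting≈832672.4 (right) → 1 crossing.
Z-2: 5–6 at easting≈764017.1 (left), 7–1 at easting≈781052.9 (left) → 0 crossings.
Z-11: no edge straddles that height → 0 crossings.
Only Z-15 has an odd count, so the point is inside Z-15.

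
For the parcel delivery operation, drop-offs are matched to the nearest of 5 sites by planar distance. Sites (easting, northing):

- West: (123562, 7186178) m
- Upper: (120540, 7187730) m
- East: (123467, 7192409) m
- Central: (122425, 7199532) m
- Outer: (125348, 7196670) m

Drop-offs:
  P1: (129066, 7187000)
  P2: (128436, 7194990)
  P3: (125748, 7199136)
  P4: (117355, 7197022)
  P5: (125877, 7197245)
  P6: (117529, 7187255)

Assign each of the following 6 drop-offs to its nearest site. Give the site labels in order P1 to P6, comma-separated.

P1 → West (d²=30969700.00)
P2 → Outer (d²=12358144.00)
P3 → Outer (d²=6241156.00)
P4 → Central (d²=32005000.00)
P5 → Outer (d²=610466.00)
P6 → Upper (d²=9291746.00)

West, Outer, Outer, Central, Outer, Upper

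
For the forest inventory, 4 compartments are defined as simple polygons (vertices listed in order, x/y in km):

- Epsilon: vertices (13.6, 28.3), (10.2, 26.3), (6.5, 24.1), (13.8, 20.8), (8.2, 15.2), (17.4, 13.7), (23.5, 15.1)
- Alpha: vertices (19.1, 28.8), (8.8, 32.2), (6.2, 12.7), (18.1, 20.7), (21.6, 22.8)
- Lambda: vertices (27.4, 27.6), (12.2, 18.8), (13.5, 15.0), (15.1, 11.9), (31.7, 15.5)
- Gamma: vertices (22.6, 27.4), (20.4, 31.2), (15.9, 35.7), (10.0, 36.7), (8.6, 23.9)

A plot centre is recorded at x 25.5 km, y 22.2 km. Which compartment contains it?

Cast a ray rightward from (25.5, 22.2). For each polygon, the edges (by vertex number in listed order) whose endpoints lie on opposite sides of y = 22.2, where each meets that height, and whether that is right or left of the point:
Epsilon: 3–4 at x≈10.70 (left), 7–1 at x≈18.18 (left) → 0 crossings.
Alpha: 2–3 at x≈7.47 (left), 4–5 at x≈20.60 (left) → 0 crossings.
Lambda: 1–2 at x≈18.07 (left), 5–1 at x≈29.32 (right) → 1 crossing.
Gamma: no edge straddles that height → 0 crossings.
Only Lambda has an odd count, so the point is inside Lambda.

Lambda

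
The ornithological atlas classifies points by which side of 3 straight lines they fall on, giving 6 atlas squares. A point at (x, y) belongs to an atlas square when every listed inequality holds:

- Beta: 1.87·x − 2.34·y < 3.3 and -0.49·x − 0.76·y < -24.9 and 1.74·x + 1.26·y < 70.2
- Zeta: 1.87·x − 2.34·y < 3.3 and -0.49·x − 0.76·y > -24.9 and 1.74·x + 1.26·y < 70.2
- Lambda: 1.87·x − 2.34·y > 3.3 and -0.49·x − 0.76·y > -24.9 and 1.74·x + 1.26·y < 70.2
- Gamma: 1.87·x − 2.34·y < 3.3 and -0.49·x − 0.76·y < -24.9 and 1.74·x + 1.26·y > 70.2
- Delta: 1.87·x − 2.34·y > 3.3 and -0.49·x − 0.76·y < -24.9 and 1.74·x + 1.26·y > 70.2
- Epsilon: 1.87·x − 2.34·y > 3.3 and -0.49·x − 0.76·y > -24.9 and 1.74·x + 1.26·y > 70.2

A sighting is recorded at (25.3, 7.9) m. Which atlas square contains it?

1.87·25.3 − 2.34·7.9 = 28.825, which is > 3.3
-0.49·25.3 − 0.76·7.9 = -18.401, which is > -24.9
1.74·25.3 + 1.26·7.9 = 53.976, which is < 70.2
This sign pattern matches Lambda.

Lambda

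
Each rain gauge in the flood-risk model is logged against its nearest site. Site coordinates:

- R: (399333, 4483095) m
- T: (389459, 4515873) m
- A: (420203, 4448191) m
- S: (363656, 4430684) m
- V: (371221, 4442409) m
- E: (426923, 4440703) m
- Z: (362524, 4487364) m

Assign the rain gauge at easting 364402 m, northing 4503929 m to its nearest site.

Z

Squared distances to each site:
R: 1654230317.000; T: 770512385.000; A: 6220476245.000; S: 5365386541.000; V: 3831209161.000; E: 7906402517.000; Z: 277926109.000.
Minimum at Z.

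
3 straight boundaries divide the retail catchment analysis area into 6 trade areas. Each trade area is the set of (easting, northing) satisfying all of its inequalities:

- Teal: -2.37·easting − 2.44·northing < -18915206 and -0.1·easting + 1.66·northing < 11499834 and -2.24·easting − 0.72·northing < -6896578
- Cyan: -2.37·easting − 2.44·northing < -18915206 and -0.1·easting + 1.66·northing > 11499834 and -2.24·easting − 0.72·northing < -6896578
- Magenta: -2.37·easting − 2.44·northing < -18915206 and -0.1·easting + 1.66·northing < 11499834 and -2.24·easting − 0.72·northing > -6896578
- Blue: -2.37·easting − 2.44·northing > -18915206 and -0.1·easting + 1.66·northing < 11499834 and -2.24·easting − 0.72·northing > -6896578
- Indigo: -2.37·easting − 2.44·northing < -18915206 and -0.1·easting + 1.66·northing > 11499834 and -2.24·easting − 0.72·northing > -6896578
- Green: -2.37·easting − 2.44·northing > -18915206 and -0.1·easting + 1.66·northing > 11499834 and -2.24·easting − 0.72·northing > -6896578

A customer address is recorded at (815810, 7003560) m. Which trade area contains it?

-2.37·815810 − 2.44·7003560 = -19022156.100, which is < -18915206
-0.1·815810 + 1.66·7003560 = 11544328.600, which is > 11499834
-2.24·815810 − 0.72·7003560 = -6869977.600, which is > -6896578
This sign pattern matches Indigo.

Indigo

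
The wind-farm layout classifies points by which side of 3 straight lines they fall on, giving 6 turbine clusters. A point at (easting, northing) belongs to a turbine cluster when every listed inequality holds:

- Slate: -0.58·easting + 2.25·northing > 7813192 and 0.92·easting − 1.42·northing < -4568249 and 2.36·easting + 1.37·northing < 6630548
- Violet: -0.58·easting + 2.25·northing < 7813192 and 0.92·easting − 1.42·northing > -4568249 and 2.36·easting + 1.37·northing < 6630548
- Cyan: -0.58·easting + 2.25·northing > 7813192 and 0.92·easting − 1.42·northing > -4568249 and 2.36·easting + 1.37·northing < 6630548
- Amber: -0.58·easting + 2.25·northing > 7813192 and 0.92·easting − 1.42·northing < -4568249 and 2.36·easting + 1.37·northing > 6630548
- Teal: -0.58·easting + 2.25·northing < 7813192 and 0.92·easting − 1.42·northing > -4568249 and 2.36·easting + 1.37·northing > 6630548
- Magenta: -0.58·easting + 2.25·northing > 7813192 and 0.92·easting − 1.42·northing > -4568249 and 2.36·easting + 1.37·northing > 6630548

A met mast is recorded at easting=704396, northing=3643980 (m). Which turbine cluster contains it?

Teal

-0.58·704396 + 2.25·3643980 = 7790405.320, which is < 7813192
0.92·704396 − 1.42·3643980 = -4526407.280, which is > -4568249
2.36·704396 + 1.37·3643980 = 6654627.160, which is > 6630548
This sign pattern matches Teal.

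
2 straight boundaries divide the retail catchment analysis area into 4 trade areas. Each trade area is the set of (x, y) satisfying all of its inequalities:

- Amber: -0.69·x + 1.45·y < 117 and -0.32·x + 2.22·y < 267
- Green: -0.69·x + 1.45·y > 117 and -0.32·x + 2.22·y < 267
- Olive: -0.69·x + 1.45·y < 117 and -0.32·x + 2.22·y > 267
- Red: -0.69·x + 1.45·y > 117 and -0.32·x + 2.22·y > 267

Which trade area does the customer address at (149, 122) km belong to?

Amber

-0.69·149 + 1.45·122 = 74.090, which is < 117
-0.32·149 + 2.22·122 = 223.160, which is < 267
This sign pattern matches Amber.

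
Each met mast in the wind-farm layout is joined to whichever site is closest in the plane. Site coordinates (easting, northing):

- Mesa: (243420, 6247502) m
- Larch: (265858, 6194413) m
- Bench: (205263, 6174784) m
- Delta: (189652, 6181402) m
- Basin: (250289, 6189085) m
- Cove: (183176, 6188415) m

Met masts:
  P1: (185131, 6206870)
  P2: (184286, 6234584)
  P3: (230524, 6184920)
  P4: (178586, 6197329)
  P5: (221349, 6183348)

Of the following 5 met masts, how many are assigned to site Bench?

P1 → Cove
P2 → Cove
P3 → Basin
P4 → Cove
P5 → Bench
1 of the 5 goes to Bench.

1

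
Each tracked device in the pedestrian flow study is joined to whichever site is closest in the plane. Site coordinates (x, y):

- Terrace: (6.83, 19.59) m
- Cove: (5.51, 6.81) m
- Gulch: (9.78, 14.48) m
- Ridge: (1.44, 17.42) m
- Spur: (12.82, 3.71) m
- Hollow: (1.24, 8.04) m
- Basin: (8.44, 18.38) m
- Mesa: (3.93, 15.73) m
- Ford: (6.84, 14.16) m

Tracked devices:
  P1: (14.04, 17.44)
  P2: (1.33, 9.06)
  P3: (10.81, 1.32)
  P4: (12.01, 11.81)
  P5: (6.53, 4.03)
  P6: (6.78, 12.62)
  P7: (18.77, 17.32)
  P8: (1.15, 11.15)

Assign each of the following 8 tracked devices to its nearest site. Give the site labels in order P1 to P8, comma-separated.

Gulch, Hollow, Spur, Gulch, Cove, Ford, Gulch, Hollow

P1 → Gulch (d²=26.91)
P2 → Hollow (d²=1.05)
P3 → Spur (d²=9.75)
P4 → Gulch (d²=12.10)
P5 → Cove (d²=8.77)
P6 → Ford (d²=2.38)
P7 → Gulch (d²=88.89)
P8 → Hollow (d²=9.68)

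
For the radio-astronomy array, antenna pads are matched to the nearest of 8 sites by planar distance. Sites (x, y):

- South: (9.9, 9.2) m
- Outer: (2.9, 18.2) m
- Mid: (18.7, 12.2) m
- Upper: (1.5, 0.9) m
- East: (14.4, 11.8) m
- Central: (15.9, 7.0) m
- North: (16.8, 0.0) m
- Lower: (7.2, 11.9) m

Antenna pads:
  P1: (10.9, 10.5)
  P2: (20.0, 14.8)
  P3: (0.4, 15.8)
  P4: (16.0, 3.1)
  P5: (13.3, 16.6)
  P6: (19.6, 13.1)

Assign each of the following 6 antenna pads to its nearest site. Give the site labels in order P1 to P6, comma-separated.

South, Mid, Outer, North, East, Mid

P1 → South (d²=2.69)
P2 → Mid (d²=8.45)
P3 → Outer (d²=12.01)
P4 → North (d²=10.25)
P5 → East (d²=24.25)
P6 → Mid (d²=1.62)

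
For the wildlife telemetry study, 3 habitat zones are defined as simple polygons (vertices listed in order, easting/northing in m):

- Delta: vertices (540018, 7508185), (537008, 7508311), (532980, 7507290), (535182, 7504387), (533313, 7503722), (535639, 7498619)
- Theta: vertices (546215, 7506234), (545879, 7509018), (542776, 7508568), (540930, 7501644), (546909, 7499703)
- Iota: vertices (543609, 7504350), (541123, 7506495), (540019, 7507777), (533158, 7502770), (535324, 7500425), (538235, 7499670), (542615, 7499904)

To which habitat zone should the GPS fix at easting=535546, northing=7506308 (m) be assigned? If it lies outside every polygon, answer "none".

Cast a ray rightward from (535546, 7506308). For each polygon, the edges (by vertex number in listed order) whose endpoints lie on opposite sides of northing = 7506308, where each meets that height, and whether that is right or left of the point:
Delta: 3–4 at easting≈533724.9 (left), 6–1 at easting≈539158.8 (right) → 1 crossing.
Theta: 1–2 at easting≈546206.1 (right), 3–4 at easting≈542173.5 (right) → 2 crossings.
Iota: 1–2 at easting≈541339.7 (right), 3–4 at easting≈538006.1 (right) → 2 crossings.
Only Delta has an odd count, so the point is inside Delta.

Delta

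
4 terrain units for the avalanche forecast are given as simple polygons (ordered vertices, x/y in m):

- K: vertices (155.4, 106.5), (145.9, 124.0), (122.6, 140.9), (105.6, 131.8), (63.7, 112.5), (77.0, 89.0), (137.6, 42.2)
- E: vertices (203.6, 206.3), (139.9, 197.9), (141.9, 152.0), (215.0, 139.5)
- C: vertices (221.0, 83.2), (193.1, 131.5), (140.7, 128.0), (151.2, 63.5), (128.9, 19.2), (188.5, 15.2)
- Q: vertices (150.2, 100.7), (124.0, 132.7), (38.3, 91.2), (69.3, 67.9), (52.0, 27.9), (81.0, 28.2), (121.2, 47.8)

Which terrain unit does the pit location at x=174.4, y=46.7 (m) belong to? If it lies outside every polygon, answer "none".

C

Cast a ray rightward from (174.4, 46.7). For each polygon, the edges (by vertex number in listed order) whose endpoints lie on opposite sides of y = 46.7, where each meets that height, and whether that is right or left of the point:
K: 6–7 at x≈131.77 (left), 7–1 at x≈138.85 (left) → 0 crossings.
E: no edge straddles that height → 0 crossings.
C: 4–5 at x≈142.74 (left), 6–1 at x≈203.56 (right) → 1 crossing.
Q: 4–5 at x≈60.13 (left), 6–7 at x≈118.94 (left) → 0 crossings.
Only C has an odd count, so the point is inside C.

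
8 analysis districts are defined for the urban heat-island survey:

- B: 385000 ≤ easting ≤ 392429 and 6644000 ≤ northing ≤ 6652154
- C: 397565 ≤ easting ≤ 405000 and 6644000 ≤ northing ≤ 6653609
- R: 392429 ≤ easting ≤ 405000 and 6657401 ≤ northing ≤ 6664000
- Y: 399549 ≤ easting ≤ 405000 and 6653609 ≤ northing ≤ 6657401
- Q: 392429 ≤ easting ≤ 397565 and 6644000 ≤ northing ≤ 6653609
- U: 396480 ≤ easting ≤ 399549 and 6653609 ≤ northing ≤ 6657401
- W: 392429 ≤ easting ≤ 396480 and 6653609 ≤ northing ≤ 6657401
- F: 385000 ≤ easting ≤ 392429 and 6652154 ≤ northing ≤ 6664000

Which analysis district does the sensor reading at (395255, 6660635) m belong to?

R

The point has easting = 395255 and northing = 6660635.
Only R satisfies 392429 ≤ easting ≤ 405000 and 6657401 ≤ northing ≤ 6664000.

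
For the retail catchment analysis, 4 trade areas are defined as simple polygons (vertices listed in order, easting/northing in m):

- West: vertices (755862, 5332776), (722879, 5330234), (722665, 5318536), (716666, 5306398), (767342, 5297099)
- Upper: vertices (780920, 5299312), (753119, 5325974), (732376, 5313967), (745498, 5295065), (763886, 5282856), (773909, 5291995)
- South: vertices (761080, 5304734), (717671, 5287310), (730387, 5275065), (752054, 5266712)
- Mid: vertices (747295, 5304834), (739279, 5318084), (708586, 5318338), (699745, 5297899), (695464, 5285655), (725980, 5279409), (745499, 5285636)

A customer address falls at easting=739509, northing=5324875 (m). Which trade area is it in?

Cast a ray rightward from (739509, 5324875). For each polygon, the edges (by vertex number in listed order) whose endpoints lie on opposite sides of northing = 5324875, where each meets that height, and whether that is right or left of the point:
West: 2–3 at easting≈722781.0 (left), 5–1 at easting≈758404.4 (right) → 1 crossing.
Upper: 1–2 at easting≈754264.9 (right), 2–3 at easting≈751220.4 (right) → 2 crossings.
South: no edge straddles that height → 0 crossings.
Mid: no edge straddles that height → 0 crossings.
Only West has an odd count, so the point is inside West.

West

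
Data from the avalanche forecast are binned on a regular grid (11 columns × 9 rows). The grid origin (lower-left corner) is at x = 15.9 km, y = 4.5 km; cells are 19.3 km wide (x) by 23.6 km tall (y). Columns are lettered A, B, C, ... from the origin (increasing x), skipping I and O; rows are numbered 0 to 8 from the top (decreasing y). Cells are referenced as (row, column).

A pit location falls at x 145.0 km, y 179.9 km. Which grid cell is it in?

Column index: ⌊(145.0 − 15.9) / 19.3⌋ = ⌊6.689⌋ = 6 → column G
Row offset from origin: ⌊(179.9 − 4.5) / 23.6⌋ = ⌊7.432⌋ = 7 → row 1 (counted from top)

(1, G)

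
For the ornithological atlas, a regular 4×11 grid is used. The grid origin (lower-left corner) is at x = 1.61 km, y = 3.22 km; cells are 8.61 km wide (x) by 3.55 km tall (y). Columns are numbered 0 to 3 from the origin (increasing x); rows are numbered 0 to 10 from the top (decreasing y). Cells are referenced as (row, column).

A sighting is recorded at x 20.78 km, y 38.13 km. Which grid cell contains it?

(1, 2)

Column index: ⌊(20.78 − 1.61) / 8.61⌋ = ⌊2.226⌋ = 2
Row offset from origin: ⌊(38.13 − 3.22) / 3.55⌋ = ⌊9.834⌋ = 9 → row 1 (counted from top)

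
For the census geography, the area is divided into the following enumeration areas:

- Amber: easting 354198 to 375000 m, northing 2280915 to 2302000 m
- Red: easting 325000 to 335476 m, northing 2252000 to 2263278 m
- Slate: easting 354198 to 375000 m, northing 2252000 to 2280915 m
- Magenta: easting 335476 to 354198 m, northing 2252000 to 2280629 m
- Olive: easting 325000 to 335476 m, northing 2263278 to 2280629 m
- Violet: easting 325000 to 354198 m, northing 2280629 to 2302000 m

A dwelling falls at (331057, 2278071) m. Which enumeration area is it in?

The point has easting = 331057 and northing = 2278071.
Only Olive satisfies 325000 ≤ easting ≤ 335476 and 2263278 ≤ northing ≤ 2280629.

Olive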